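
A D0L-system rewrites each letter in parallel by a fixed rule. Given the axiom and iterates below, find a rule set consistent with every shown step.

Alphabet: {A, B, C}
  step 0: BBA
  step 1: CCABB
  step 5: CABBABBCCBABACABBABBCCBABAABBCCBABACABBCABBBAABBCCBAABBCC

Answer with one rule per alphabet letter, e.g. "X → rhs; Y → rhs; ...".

  step 0 ⇒ step 1: BBA ⇒ C·C·ABB
    A ↦ ABB
    B ↦ C
    C ↦ BA  (constrained at step 1)

A->ABB, B->C, C->BA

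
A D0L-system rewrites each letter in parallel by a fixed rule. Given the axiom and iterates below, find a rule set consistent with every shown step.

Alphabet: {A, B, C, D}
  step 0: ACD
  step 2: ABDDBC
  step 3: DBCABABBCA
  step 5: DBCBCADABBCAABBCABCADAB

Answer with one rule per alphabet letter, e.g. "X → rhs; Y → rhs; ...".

  step 2 ⇒ step 3: ABDDBC ⇒ D·BC·AB·AB·BC·A
    A ↦ D
    B ↦ BC
    C ↦ A
    D ↦ AB

A->D, B->BC, C->A, D->AB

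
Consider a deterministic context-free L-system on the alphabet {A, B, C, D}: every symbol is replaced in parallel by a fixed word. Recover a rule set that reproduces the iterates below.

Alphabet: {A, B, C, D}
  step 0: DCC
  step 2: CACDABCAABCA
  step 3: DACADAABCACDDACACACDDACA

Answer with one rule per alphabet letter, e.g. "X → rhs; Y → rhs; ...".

A->CA, B->CD, C->DA, D->AB

  step 2 ⇒ step 3: CACDABCAABCA ⇒ DA·CA·DA·AB·CA·CD·DA·CA·CA·CD·DA·CA
    A ↦ CA
    B ↦ CD
    C ↦ DA
    D ↦ AB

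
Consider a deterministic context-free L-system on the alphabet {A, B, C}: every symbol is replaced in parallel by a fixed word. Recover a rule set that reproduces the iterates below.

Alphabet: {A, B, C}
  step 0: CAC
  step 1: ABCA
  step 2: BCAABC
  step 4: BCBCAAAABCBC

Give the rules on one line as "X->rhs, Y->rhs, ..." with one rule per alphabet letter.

A->BC, B->A, C->A

  step 1 ⇒ step 2: ABCA ⇒ BC·A·A·BC
    A ↦ BC
    B ↦ A
    C ↦ A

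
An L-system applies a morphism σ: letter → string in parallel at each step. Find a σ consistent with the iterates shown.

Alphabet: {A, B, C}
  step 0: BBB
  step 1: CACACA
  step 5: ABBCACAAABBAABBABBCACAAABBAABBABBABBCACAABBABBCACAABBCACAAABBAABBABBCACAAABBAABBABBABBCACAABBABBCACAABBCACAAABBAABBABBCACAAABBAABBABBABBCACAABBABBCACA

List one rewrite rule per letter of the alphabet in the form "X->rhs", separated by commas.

  step 0 ⇒ step 1: BBB ⇒ CA·CA·CA
    B ↦ CA
    A ↦ ABB  (constrained at step 1)
    C ↦ A  (constrained at step 1)

A->ABB, B->CA, C->A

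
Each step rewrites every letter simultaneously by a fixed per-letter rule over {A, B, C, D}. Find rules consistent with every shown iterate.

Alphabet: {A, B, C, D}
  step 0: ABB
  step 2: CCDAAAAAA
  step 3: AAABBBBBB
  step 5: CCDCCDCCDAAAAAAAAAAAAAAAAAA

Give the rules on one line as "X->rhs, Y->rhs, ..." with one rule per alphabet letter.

  step 2 ⇒ step 3: CCDAAAAAA ⇒ A·A·A·B·B·B·B·B·B
    A ↦ B
    C ↦ A
    D ↦ A
    B ↦ CCD  (constrained at step 0)

A->B, B->CCD, C->A, D->A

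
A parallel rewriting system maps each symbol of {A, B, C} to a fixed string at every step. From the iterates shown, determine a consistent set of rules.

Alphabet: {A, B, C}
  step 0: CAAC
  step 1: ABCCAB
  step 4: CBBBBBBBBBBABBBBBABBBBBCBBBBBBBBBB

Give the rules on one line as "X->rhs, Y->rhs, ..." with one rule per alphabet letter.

A->C, B->BB, C->AB

  step 0 ⇒ step 1: CAAC ⇒ AB·C·C·AB
    A ↦ C
    C ↦ AB
    B ↦ BB  (constrained at step 1)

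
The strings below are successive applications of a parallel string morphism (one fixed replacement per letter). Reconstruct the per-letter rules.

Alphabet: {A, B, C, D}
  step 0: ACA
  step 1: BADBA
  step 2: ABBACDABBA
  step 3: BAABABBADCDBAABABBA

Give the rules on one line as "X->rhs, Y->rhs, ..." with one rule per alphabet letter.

  step 2 ⇒ step 3: ABBACDABBA ⇒ BA·AB·AB·BA·D·CD·BA·AB·AB·BA
    A ↦ BA
    B ↦ AB
    C ↦ D
    D ↦ CD

A->BA, B->AB, C->D, D->CD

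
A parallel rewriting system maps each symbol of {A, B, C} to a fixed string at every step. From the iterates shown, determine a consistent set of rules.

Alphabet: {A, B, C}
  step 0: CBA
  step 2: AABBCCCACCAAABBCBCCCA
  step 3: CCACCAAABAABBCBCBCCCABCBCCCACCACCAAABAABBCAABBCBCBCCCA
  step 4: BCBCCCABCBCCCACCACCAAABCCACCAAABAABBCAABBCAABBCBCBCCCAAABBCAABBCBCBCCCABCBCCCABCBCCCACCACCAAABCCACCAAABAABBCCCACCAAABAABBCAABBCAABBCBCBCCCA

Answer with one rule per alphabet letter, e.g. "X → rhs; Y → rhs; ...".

A->CCA, B->AAB, C->BC

  step 3 ⇒ step 4: CCACCAAABAABBCBCBCCCABCBCCCACCACCAAABAABBCAABBCBCBCCCA ⇒ BC·BC·CCA·BC·BC·CCA·CCA·CCA·AAB·CCA·CCA·AAB·AAB·BC·AAB·BC·AAB·BC·BC·BC·CCA·AAB·BC·AAB·BC·BC·BC·CCA·BC·BC·CCA·BC·BC·CCA·CCA·CCA·AAB·CCA·CCA·AAB·AAB·BC·CCA·CCA·AAB·AAB·BC·AAB·BC·AAB·BC·BC·BC·CCA
    A ↦ CCA
    B ↦ AAB
    C ↦ BC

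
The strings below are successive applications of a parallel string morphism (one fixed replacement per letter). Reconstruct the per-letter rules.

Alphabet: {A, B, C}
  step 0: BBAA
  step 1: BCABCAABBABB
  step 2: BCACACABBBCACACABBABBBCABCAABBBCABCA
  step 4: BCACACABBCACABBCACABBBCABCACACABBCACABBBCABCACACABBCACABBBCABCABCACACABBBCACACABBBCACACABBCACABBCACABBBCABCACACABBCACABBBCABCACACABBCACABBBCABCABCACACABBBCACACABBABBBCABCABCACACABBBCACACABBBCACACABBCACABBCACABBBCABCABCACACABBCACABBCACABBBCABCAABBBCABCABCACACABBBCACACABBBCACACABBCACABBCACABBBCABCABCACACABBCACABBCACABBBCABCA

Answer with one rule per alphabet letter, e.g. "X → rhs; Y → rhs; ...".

A->ABB, B->BCA, C->CAC

  step 1 ⇒ step 2: BCABCAABBABB ⇒ BCA·CAC·ABB·BCA·CAC·ABB·ABB·BCA·BCA·ABB·BCA·BCA
    A ↦ ABB
    B ↦ BCA
    C ↦ CAC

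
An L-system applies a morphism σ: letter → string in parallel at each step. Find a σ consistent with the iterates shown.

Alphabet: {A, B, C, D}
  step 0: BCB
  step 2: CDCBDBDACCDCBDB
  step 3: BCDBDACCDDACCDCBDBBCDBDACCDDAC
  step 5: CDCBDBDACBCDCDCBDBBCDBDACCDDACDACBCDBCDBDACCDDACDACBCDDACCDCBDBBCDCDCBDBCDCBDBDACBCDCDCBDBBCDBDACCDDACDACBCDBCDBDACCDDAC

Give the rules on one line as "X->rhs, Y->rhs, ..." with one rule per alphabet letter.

A->CBD, B->DAC, C->B, D->CD

  step 2 ⇒ step 3: CDCBDBDACCDCBDB ⇒ B·CD·B·DAC·CD·DAC·CD·CBD·B·B·CD·B·DAC·CD·DAC
    A ↦ CBD
    B ↦ DAC
    C ↦ B
    D ↦ CD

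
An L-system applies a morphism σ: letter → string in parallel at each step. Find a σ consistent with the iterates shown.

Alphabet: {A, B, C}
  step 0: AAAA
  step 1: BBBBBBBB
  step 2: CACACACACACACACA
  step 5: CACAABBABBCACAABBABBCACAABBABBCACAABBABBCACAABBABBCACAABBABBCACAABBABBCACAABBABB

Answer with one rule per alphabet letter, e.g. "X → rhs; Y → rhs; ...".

A->BB, B->CA, C->A

  step 1 ⇒ step 2: BBBBBBBB ⇒ CA·CA·CA·CA·CA·CA·CA·CA
    B ↦ CA
  step 0 ⇒ step 1: AAAA ⇒ BB·BB·BB·BB
    A ↦ BB
    C ↦ A  (constrained at step 2)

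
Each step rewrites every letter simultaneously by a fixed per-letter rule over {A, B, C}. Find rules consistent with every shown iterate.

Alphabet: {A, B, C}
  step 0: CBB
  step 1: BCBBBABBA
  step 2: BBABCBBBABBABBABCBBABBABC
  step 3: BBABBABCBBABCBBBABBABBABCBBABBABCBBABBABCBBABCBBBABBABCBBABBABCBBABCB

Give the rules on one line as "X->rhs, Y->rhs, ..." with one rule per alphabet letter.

A->BC, B->BBA, C->BCB

  step 2 ⇒ step 3: BBABCBBBABBABBABCBBABBABC ⇒ BBA·BBA·BC·BBA·BCB·BBA·BBA·BBA·BC·BBA·BBA·BC·BBA·BBA·BC·BBA·BCB·BBA·BBA·BC·BBA·BBA·BC·BBA·BCB
    A ↦ BC
    B ↦ BBA
    C ↦ BCB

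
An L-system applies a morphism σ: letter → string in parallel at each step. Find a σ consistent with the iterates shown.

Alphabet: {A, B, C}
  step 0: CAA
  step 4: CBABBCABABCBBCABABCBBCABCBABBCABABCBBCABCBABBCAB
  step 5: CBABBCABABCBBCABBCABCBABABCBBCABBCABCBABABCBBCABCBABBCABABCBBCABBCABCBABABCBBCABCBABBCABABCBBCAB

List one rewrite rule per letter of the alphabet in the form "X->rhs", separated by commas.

A->BC, B->AB, C->CB

  step 4 ⇒ step 5: CBABBCABABCBBCABABCBBCABCBABBCABABCBBCABCBABBCAB ⇒ CB·AB·BC·AB·AB·CB·BC·AB·BC·AB·CB·AB·AB·CB·BC·AB·BC·AB·CB·AB·AB·CB·BC·AB·CB·AB·BC·AB·AB·CB·BC·AB·BC·AB·CB·AB·AB·CB·BC·AB·CB·AB·BC·AB·AB·CB·BC·AB
    A ↦ BC
    B ↦ AB
    C ↦ CB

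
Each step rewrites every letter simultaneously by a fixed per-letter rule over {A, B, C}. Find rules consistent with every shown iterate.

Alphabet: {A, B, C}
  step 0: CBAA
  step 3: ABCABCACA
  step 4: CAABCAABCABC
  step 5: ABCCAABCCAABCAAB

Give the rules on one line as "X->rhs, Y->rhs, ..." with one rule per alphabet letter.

  step 4 ⇒ step 5: CAABCAABCABC ⇒ AB·C·C·A·AB·C·C·A·AB·C·A·AB
    A ↦ C
    B ↦ A
    C ↦ AB

A->C, B->A, C->AB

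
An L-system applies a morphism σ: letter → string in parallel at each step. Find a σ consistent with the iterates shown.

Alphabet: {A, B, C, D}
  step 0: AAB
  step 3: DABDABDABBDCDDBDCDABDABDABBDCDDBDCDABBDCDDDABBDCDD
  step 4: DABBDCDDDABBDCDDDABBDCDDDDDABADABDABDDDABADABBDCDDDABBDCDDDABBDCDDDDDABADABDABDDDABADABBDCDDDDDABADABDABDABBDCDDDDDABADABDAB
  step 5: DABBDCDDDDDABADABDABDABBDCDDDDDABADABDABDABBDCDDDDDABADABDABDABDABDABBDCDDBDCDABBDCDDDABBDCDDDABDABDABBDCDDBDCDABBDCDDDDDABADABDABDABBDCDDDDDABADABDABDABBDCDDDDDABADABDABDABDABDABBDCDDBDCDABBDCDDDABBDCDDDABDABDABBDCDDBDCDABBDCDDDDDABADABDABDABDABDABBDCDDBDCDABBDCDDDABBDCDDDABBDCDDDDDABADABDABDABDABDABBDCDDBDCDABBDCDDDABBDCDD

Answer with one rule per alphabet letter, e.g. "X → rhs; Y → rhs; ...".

  step 4 ⇒ step 5: DABBDCDDDABBDCDDDABBDCDDDDDABADABDABDDDABADABBDCDDDABBDCDDDABBDCDDDDDABADABDABDDDABADABBDCDDDDDABADABDABDABBDCDDDDDABADABDAB ⇒ DAB·BDC·DD·DD·DAB·A·DAB·DAB·DAB·BDC·DD·DD·DAB·A·DAB·DAB·DAB·BDC·DD·DD·DAB·A·DAB·DAB·DAB·DAB·DAB·BDC·DD·BDC·DAB·BDC·DD·DAB·BDC·DD·DAB·DAB·DAB·BDC·DD·BDC·DAB·BDC·DD·DD·DAB·A·DAB·DAB·DAB·BDC·DD·DD·DAB·A·DAB·DAB·DAB·BDC·DD·DD·DAB·A·DAB·DAB·DAB·DAB·DAB·BDC·DD·BDC·DAB·BDC·DD·DAB·BDC·DD·DAB·DAB·DAB·BDC·DD·BDC·DAB·BDC·DD·DD·DAB·A·DAB·DAB·DAB·DAB·DAB·BDC·DD·BDC·DAB·BDC·DD·DAB·BDC·DD·DAB·BDC·DD·DD·DAB·A·DAB·DAB·DAB·DAB·DAB·BDC·DD·BDC·DAB·BDC·DD·DAB·BDC·DD
    A ↦ BDC
    B ↦ DD
    C ↦ A
    D ↦ DAB

A->BDC, B->DD, C->A, D->DAB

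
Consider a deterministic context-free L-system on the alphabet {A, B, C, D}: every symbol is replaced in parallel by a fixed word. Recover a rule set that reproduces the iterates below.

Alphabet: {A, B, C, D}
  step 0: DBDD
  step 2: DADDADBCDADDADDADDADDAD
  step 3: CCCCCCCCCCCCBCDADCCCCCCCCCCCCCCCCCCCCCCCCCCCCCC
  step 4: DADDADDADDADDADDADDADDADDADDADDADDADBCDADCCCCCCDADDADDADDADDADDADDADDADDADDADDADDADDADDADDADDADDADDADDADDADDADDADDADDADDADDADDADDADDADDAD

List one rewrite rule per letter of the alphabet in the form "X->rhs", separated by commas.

  step 3 ⇒ step 4: CCCCCCCCCCCCBCDADCCCCCCCCCCCCCCCCCCCCCCCCCCCCCC ⇒ DAD·DAD·DAD·DAD·DAD·DAD·DAD·DAD·DAD·DAD·DAD·DAD·BC·DAD·CC·CC·CC·DAD·DAD·DAD·DAD·DAD·DAD·DAD·DAD·DAD·DAD·DAD·DAD·DAD·DAD·DAD·DAD·DAD·DAD·DAD·DAD·DAD·DAD·DAD·DAD·DAD·DAD·DAD·DAD·DAD·DAD
    A ↦ CC
    B ↦ BC
    C ↦ DAD
    D ↦ CC

A->CC, B->BC, C->DAD, D->CC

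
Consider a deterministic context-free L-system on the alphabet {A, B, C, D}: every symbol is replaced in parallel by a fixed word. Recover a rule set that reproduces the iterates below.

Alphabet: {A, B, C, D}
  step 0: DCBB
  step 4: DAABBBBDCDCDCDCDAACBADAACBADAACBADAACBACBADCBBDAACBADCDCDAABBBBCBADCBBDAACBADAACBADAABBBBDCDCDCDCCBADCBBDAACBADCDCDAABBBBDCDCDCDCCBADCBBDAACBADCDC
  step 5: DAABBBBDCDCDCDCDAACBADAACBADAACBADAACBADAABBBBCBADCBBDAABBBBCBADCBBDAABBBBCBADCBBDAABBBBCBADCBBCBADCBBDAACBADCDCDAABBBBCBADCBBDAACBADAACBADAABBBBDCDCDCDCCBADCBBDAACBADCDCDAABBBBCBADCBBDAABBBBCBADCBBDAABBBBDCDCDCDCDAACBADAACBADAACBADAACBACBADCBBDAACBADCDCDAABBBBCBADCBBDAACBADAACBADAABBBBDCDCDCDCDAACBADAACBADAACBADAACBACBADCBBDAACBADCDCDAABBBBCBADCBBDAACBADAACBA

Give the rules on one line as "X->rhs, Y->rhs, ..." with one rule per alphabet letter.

  step 4 ⇒ step 5: DAABBBBDCDCDCDCDAACBADAACBADAACBADAACBACBADCBBDAACBADCDCDAABBBBCBADCBBDAACBADAACBADAABBBBDCDCDCDCCBADCBBDAACBADCDCDAABBBBDCDCDCDCCBADCBBDAACBADCDC ⇒ DAA·BB·BB·DC·DC·DC·DC·DAA·CBA·DAA·CBA·DAA·CBA·DAA·CBA·DAA·BB·BB·CBA·DC·BB·DAA·BB·BB·CBA·DC·BB·DAA·BB·BB·CBA·DC·BB·DAA·BB·BB·CBA·DC·BB·CBA·DC·BB·DAA·CBA·DC·DC·DAA·BB·BB·CBA·DC·BB·DAA·CBA·DAA·CBA·DAA·BB·BB·DC·DC·DC·DC·CBA·DC·BB·DAA·CBA·DC·DC·DAA·BB·BB·CBA·DC·BB·DAA·BB·BB·CBA·DC·BB·DAA·BB·BB·DC·DC·DC·DC·DAA·CBA·DAA·CBA·DAA·CBA·DAA·CBA·CBA·DC·BB·DAA·CBA·DC·DC·DAA·BB·BB·CBA·DC·BB·DAA·CBA·DAA·CBA·DAA·BB·BB·DC·DC·DC·DC·DAA·CBA·DAA·CBA·DAA·CBA·DAA·CBA·CBA·DC·BB·DAA·CBA·DC·DC·DAA·BB·BB·CBA·DC·BB·DAA·CBA·DAA·CBA
    A ↦ BB
    B ↦ DC
    C ↦ CBA
    D ↦ DAA

A->BB, B->DC, C->CBA, D->DAA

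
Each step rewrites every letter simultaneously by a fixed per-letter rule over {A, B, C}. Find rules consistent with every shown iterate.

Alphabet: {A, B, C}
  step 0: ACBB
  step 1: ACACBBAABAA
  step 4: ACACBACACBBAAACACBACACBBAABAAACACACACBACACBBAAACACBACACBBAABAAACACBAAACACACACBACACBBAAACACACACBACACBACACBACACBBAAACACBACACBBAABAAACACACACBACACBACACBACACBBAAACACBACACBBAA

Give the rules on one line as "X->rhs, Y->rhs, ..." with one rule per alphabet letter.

A->AC, B->BAA, C->ACB

  step 0 ⇒ step 1: ACBB ⇒ AC·ACB·BAA·BAA
    A ↦ AC
    B ↦ BAA
    C ↦ ACB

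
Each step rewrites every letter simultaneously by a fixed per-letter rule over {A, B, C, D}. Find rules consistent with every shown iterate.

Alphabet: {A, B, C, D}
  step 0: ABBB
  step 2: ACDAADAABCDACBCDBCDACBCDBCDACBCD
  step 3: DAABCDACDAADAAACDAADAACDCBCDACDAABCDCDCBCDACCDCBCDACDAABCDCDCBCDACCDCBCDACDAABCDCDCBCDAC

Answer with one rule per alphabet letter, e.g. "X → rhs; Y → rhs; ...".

  step 2 ⇒ step 3: ACDAADAABCDACBCDBCDACBCDBCDACBCD ⇒ DAA·BCD·AC·DAA·DAA·AC·DAA·DAA·CDC·BCD·AC·DAA·BCD·CDC·BCD·AC·CDC·BCD·AC·DAA·BCD·CDC·BCD·AC·CDC·BCD·AC·DAA·BCD·CDC·BCD·AC
    A ↦ DAA
    B ↦ CDC
    C ↦ BCD
    D ↦ AC

A->DAA, B->CDC, C->BCD, D->AC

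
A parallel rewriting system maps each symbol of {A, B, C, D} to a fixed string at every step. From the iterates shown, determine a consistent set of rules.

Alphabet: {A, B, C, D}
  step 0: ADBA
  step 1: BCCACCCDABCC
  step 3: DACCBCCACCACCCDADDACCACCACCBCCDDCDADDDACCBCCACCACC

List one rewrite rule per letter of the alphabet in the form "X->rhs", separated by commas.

  step 0 ⇒ step 1: ADBA ⇒ BCC·ACC·CDA·BCC
    A ↦ BCC
    B ↦ CDA
    D ↦ ACC
    C ↦ D  (constrained at step 1)

A->BCC, B->CDA, C->D, D->ACC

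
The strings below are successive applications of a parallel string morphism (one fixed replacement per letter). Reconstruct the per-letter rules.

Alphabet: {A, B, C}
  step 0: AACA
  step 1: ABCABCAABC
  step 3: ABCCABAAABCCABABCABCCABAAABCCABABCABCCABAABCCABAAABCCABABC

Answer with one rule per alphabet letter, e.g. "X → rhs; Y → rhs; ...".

A->ABC, B->CAB, C->A

  step 0 ⇒ step 1: AACA ⇒ ABC·ABC·A·ABC
    A ↦ ABC
    C ↦ A
    B ↦ CAB  (constrained at step 1)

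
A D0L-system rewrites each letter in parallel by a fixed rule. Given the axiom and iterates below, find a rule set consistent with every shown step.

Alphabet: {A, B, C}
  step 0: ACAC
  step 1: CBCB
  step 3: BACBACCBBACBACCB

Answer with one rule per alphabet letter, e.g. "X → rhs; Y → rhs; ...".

  step 0 ⇒ step 1: ACAC ⇒ C·B·C·B
    A ↦ C
    C ↦ B
    B ↦ BAC  (constrained at step 1)

A->C, B->BAC, C->B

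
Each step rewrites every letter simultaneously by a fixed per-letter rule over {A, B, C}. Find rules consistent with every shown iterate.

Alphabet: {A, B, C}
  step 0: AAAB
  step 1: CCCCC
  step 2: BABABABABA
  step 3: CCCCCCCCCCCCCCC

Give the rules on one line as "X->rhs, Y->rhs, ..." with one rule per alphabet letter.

A->C, B->CC, C->BA

  step 2 ⇒ step 3: BABABABABA ⇒ CC·C·CC·C·CC·C·CC·C·CC·C
    A ↦ C
    B ↦ CC
  step 1 ⇒ step 2: CCCCC ⇒ BA·BA·BA·BA·BA
    C ↦ BA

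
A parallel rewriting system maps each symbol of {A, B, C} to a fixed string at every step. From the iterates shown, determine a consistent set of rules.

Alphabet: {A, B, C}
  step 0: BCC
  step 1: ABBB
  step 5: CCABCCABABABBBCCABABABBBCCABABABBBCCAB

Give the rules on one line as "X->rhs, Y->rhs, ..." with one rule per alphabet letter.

A->CC, B->AB, C->B

  step 0 ⇒ step 1: BCC ⇒ AB·B·B
    B ↦ AB
    C ↦ B
    A ↦ CC  (constrained at step 1)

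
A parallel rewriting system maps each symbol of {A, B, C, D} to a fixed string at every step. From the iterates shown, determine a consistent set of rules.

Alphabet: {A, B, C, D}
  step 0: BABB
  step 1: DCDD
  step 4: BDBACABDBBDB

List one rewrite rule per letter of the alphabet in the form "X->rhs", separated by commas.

  step 0 ⇒ step 1: BABB ⇒ D·C·D·D
    A ↦ C
    B ↦ D
    C ↦ BDB  (constrained at step 1)
    D ↦ A  (constrained at step 1)

A->C, B->D, C->BDB, D->A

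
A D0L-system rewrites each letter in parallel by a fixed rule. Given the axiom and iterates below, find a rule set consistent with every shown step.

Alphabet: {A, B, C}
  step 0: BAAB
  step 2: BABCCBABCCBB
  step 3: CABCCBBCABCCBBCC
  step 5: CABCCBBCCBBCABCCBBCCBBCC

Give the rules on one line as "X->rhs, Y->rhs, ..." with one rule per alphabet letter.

A->ABC, B->C, C->B

  step 2 ⇒ step 3: BABCCBABCCBB ⇒ C·ABC·C·B·B·C·ABC·C·B·B·C·C
    A ↦ ABC
    B ↦ C
    C ↦ B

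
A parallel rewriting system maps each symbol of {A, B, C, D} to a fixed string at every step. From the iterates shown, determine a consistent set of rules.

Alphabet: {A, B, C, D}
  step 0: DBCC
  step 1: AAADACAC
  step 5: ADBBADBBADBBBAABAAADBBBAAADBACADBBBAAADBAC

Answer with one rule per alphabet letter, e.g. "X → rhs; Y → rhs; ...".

A->B, B->AD, C->AC, D->AA

  step 0 ⇒ step 1: DBCC ⇒ AA·AD·AC·AC
    B ↦ AD
    C ↦ AC
    D ↦ AA
    A ↦ B  (constrained at step 1)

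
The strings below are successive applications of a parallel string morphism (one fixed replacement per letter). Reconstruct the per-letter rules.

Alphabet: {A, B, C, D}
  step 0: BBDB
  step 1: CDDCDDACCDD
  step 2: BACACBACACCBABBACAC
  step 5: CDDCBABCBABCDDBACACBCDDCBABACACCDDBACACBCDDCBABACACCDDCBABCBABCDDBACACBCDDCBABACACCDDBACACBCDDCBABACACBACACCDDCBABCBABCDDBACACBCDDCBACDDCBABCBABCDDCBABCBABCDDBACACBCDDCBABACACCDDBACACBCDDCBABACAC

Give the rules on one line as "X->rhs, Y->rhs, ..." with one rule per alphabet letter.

  step 1 ⇒ step 2: CDDCDDACCDD ⇒ B·AC·AC·B·AC·AC·CBA·B·B·AC·AC
    A ↦ CBA
    C ↦ B
    D ↦ AC
  step 0 ⇒ step 1: BBDB ⇒ CDD·CDD·AC·CDD
    B ↦ CDD

A->CBA, B->CDD, C->B, D->AC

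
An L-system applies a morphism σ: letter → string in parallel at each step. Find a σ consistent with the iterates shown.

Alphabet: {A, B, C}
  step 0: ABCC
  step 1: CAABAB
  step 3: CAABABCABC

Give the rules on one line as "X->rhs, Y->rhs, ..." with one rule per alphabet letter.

A->C, B->A, C->AB

  step 0 ⇒ step 1: ABCC ⇒ C·A·AB·AB
    A ↦ C
    B ↦ A
    C ↦ AB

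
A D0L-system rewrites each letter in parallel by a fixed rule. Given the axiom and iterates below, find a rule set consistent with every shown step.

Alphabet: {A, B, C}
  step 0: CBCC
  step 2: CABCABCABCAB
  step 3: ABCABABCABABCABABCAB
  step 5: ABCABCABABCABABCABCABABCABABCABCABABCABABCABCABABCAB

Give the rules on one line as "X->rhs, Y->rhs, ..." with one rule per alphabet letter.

  step 2 ⇒ step 3: CABCABCABCAB ⇒ AB·C·AB·AB·C·AB·AB·C·AB·AB·C·AB
    A ↦ C
    B ↦ AB
    C ↦ AB

A->C, B->AB, C->AB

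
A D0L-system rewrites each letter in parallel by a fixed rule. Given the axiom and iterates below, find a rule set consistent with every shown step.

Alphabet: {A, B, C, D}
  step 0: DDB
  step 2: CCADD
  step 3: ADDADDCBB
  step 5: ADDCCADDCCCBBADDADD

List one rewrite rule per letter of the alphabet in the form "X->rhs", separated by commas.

A->C, B->C, C->ADD, D->B

  step 2 ⇒ step 3: CCADD ⇒ ADD·ADD·C·B·B
    A ↦ C
    C ↦ ADD
    D ↦ B
    B ↦ C  (constrained at step 0)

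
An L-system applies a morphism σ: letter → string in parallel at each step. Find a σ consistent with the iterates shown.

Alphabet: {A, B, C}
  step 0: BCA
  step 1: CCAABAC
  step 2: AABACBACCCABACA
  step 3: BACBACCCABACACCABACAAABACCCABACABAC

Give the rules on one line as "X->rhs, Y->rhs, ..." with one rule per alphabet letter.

A->BAC, B->CCA, C->A

  step 2 ⇒ step 3: AABACBACCCABACA ⇒ BAC·BAC·CCA·BAC·A·CCA·BAC·A·A·A·BAC·CCA·BAC·A·BAC
    A ↦ BAC
    B ↦ CCA
    C ↦ A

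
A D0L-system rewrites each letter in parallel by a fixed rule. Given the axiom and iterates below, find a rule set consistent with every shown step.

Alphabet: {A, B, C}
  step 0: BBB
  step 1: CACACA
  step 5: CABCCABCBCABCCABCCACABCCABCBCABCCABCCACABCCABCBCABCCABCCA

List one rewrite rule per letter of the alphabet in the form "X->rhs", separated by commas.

A->B, B->CA, C->BC

  step 0 ⇒ step 1: BBB ⇒ CA·CA·CA
    B ↦ CA
    A ↦ B  (constrained at step 1)
    C ↦ BC  (constrained at step 1)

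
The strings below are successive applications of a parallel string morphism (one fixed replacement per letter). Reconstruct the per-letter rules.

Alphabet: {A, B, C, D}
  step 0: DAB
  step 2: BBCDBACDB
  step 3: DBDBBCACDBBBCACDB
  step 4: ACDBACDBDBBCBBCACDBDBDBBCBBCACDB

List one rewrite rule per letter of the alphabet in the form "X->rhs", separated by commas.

  step 3 ⇒ step 4: DBDBBCACDBBBCACDB ⇒ AC·DB·AC·DB·DB·BC·B·BC·AC·DB·DB·DB·BC·B·BC·AC·DB
    A ↦ B
    B ↦ DB
    C ↦ BC
    D ↦ AC

A->B, B->DB, C->BC, D->AC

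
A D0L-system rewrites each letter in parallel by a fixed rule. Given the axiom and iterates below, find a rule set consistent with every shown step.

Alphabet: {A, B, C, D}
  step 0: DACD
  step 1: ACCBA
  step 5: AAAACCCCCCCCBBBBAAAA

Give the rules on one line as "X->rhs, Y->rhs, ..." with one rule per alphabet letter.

  step 0 ⇒ step 1: DACD ⇒ A·CC·B·A
    A ↦ CC
    C ↦ B
    D ↦ A
    B ↦ DD  (constrained at step 1)

A->CC, B->DD, C->B, D->A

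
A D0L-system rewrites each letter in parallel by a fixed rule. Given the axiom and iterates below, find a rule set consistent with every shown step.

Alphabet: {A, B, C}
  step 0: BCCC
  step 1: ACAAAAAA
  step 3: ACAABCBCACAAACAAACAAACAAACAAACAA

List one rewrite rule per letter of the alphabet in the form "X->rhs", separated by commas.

  step 0 ⇒ step 1: BCCC ⇒ AC·AA·AA·AA
    B ↦ AC
    C ↦ AA
    A ↦ BC  (constrained at step 1)

A->BC, B->AC, C->AA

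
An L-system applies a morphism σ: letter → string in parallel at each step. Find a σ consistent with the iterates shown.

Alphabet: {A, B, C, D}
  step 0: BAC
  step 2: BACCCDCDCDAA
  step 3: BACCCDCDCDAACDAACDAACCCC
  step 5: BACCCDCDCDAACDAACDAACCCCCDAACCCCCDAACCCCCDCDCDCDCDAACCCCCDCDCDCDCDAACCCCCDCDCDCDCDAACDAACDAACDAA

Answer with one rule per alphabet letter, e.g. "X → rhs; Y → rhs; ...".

  step 2 ⇒ step 3: BACCCDCDCDAA ⇒ BA·CC·CD·CD·CD·AA·CD·AA·CD·AA·CC·CC
    A ↦ CC
    B ↦ BA
    C ↦ CD
    D ↦ AA

A->CC, B->BA, C->CD, D->AA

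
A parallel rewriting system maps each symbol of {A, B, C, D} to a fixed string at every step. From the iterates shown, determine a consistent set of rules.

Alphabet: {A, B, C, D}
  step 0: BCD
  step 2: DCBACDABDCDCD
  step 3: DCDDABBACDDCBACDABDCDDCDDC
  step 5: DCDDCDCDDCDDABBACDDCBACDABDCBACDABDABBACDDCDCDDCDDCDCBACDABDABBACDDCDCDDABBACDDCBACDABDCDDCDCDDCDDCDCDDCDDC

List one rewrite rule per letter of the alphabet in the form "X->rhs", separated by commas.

A->BAC, B->DAB, C->D, D->DC

  step 2 ⇒ step 3: DCBACDABDCDCD ⇒ DC·D·DAB·BAC·D·DC·BAC·DAB·DC·D·DC·D·DC
    A ↦ BAC
    B ↦ DAB
    C ↦ D
    D ↦ DC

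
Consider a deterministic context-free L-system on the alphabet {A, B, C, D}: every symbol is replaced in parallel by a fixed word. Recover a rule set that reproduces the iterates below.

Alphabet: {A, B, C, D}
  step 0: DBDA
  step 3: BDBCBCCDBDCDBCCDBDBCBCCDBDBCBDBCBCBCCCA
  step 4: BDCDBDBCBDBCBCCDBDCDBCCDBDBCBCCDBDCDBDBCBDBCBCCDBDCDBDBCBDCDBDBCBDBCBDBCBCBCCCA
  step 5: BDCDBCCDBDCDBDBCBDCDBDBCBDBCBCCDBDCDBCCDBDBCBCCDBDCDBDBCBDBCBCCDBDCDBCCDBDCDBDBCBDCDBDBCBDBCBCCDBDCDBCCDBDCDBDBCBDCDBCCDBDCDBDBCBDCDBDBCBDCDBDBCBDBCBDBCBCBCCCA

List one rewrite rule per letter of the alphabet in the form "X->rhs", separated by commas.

  step 4 ⇒ step 5: BDCDBDBCBDBCBCCDBDCDBCCDBDBCBCCDBDCDBDBCBDBCBCCDBDCDBDBCBDCDBDBCBDBCBDBCBCBCCCA ⇒ BD·CD·BC·CD·BD·CD·BD·BC·BD·CD·BD·BC·BD·BC·BC·CD·BD·CD·BC·CD·BD·BC·BC·CD·BD·CD·BD·BC·BD·BC·BC·CD·BD·CD·BC·CD·BD·CD·BD·BC·BD·CD·BD·BC·BD·BC·BC·CD·BD·CD·BC·CD·BD·CD·BD·BC·BD·CD·BC·CD·BD·CD·BD·BC·BD·CD·BD·BC·BD·CD·BD·BC·BD·BC·BD·BC·BC·BC·CCA
    A ↦ CCA
    B ↦ BD
    C ↦ BC
    D ↦ CD

A->CCA, B->BD, C->BC, D->CD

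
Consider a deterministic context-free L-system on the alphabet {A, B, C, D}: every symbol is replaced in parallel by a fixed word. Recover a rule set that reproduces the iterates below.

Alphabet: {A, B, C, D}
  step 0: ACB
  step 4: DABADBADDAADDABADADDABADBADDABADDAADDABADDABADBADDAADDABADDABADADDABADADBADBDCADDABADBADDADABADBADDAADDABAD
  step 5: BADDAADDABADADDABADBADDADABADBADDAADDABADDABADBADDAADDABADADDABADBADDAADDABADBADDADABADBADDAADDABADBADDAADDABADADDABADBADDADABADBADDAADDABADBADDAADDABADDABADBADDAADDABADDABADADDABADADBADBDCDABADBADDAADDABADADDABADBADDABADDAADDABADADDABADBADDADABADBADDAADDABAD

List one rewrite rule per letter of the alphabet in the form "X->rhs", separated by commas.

  step 4 ⇒ step 5: DABADBADDAADDABADADDABADBADDABADDAADDABADDABADBADDAADDABADDABADADDABADADBADBDCADDABADBADDADABADBADDAADDABAD ⇒ BAD·DA·AD·DA·BAD·AD·DA·BAD·BAD·DA·DA·BAD·BAD·DA·AD·DA·BAD·DA·BAD·BAD·DA·AD·DA·BAD·AD·DA·BAD·BAD·DA·AD·DA·BAD·BAD·DA·DA·BAD·BAD·DA·AD·DA·BAD·BAD·DA·AD·DA·BAD·AD·DA·BAD·BAD·DA·DA·BAD·BAD·DA·AD·DA·BAD·BAD·DA·AD·DA·BAD·DA·BAD·BAD·DA·AD·DA·BAD·DA·BAD·AD·DA·BAD·AD·BAD·BDC·DA·BAD·BAD·DA·AD·DA·BAD·AD·DA·BAD·BAD·DA·BAD·DA·AD·DA·BAD·AD·DA·BAD·BAD·DA·DA·BAD·BAD·DA·AD·DA·BAD
    A ↦ DA
    B ↦ AD
    C ↦ BDC
    D ↦ BAD

A->DA, B->AD, C->BDC, D->BAD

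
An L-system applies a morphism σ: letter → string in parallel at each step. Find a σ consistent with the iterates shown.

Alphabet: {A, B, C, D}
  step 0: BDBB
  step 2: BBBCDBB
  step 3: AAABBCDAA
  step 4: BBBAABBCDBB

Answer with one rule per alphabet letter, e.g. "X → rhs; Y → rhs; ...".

  step 3 ⇒ step 4: AAABBCDAA ⇒ B·B·B·A·A·BB·CD·B·B
    A ↦ B
    B ↦ A
    C ↦ BB
    D ↦ CD

A->B, B->A, C->BB, D->CD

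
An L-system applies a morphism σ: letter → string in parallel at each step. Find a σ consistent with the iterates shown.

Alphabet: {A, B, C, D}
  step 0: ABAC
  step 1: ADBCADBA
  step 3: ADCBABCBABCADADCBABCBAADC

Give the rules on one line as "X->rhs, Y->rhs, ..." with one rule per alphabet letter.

  step 0 ⇒ step 1: ABAC ⇒ AD·BC·AD·BA
    A ↦ AD
    B ↦ BC
    C ↦ BA
    D ↦ C  (constrained at step 1)

A->AD, B->BC, C->BA, D->C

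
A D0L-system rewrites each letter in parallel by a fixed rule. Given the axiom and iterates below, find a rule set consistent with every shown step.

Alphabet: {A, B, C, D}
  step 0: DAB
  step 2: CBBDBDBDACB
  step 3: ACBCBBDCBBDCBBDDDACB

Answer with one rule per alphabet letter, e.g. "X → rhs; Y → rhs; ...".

  step 2 ⇒ step 3: CBBDBDBDACB ⇒ A·CB·CB·BD·CB·BD·CB·BD·DD·A·CB
    A ↦ DD
    B ↦ CB
    C ↦ A
    D ↦ BD

A->DD, B->CB, C->A, D->BD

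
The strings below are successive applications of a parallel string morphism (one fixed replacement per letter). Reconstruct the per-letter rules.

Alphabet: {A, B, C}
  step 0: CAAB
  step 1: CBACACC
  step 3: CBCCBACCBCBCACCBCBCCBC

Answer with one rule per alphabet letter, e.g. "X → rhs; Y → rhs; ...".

A->AC, B->C, C->CB

  step 0 ⇒ step 1: CAAB ⇒ CB·AC·AC·C
    A ↦ AC
    B ↦ C
    C ↦ CB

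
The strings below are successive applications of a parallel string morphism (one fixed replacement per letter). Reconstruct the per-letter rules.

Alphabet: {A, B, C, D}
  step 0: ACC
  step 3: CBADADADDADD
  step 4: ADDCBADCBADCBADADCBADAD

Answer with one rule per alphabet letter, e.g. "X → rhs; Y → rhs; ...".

  step 3 ⇒ step 4: CBADADADDADD ⇒ A·DD·CB·AD·CB·AD·CB·AD·AD·CB·AD·AD
    A ↦ CB
    B ↦ DD
    C ↦ A
    D ↦ AD

A->CB, B->DD, C->A, D->AD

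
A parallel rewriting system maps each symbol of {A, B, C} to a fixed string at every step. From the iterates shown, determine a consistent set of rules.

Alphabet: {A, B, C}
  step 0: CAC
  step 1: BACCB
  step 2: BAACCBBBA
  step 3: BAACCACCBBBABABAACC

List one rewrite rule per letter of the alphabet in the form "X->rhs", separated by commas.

  step 2 ⇒ step 3: BAACCBBBA ⇒ BA·ACC·ACC·B·B·BA·BA·BA·ACC
    A ↦ ACC
    B ↦ BA
    C ↦ B

A->ACC, B->BA, C->B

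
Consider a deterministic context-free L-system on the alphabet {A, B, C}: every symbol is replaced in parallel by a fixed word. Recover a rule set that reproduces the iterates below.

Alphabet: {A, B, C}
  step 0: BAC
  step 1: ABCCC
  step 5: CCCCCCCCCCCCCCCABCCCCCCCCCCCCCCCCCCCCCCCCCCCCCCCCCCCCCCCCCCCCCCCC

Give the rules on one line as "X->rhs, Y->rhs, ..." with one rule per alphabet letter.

A->C, B->AB, C->CC

  step 0 ⇒ step 1: BAC ⇒ AB·C·CC
    A ↦ C
    B ↦ AB
    C ↦ CC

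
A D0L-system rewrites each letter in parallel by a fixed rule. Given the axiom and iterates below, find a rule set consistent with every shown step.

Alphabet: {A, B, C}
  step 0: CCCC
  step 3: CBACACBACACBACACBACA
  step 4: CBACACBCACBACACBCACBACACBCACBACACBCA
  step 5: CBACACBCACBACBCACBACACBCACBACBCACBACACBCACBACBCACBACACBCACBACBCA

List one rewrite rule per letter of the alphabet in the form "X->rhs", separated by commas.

  step 4 ⇒ step 5: CBACACBCACBACACBCACBACACBCACBACACBCA ⇒ CB·A·CA·CB·CA·CB·A·CB·CA·CB·A·CA·CB·CA·CB·A·CB·CA·CB·A·CA·CB·CA·CB·A·CB·CA·CB·A·CA·CB·CA·CB·A·CB·CA
    A ↦ CA
    B ↦ A
    C ↦ CB

A->CA, B->A, C->CB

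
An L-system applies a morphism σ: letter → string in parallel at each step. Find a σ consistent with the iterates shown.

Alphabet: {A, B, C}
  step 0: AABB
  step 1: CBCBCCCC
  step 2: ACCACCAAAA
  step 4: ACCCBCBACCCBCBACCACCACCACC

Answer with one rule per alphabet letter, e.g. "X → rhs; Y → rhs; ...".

A->CB, B->CC, C->A

  step 1 ⇒ step 2: CBCBCCCC ⇒ A·CC·A·CC·A·A·A·A
    B ↦ CC
    C ↦ A
  step 0 ⇒ step 1: AABB ⇒ CB·CB·CC·CC
    A ↦ CB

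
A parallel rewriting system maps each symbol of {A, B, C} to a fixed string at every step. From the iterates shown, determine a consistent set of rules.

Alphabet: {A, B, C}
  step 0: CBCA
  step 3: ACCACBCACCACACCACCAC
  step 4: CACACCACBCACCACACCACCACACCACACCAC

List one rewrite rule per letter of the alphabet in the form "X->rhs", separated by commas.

A->C, B->BC, C->AC

  step 3 ⇒ step 4: ACCACBCACCACACCACCAC ⇒ C·AC·AC·C·AC·BC·AC·C·AC·AC·C·AC·C·AC·AC·C·AC·AC·C·AC
    A ↦ C
    B ↦ BC
    C ↦ AC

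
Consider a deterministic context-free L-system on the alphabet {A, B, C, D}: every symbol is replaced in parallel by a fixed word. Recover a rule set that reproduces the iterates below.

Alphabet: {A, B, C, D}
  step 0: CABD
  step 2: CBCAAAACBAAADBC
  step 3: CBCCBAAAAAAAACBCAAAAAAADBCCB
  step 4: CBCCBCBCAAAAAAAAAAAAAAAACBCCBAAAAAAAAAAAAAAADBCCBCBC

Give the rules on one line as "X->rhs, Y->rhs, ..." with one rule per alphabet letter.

  step 3 ⇒ step 4: CBCCBAAAAAAAACBCAAAAAAADBCCB ⇒ CB·C·CB·CB·C·AA·AA·AA·AA·AA·AA·AA·AA·CB·C·CB·AA·AA·AA·AA·AA·AA·AA·ADB·C·CB·CB·C
    A ↦ AA
    B ↦ C
    C ↦ CB
    D ↦ ADB

A->AA, B->C, C->CB, D->ADB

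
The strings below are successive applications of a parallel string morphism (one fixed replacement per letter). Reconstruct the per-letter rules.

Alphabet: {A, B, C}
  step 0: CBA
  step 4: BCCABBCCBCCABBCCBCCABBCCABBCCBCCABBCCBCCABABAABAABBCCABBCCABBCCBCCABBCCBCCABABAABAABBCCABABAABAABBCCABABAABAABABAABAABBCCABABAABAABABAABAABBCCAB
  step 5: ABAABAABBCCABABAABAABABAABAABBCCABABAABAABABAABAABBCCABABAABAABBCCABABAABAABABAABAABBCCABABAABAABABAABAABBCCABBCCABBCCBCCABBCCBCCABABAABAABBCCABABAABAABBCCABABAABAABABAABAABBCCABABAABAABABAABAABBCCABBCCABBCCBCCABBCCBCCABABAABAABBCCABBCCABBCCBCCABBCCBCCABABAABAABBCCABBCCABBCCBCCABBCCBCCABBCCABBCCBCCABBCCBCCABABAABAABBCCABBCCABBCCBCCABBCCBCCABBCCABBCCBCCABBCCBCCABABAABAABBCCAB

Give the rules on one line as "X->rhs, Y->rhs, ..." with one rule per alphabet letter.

A->BCC, B->AB, C->AAB

  step 4 ⇒ step 5: BCCABBCCBCCABBCCBCCABBCCABBCCBCCABBCCBCCABABAABAABBCCABBCCABBCCBCCABBCCBCCABABAABAABBCCABABAABAABBCCABABAABAABABAABAABBCCABABAABAABABAABAABBCCAB ⇒ AB·AAB·AAB·BCC·AB·AB·AAB·AAB·AB·AAB·AAB·BCC·AB·AB·AAB·AAB·AB·AAB·AAB·BCC·AB·AB·AAB·AAB·BCC·AB·AB·AAB·AAB·AB·AAB·AAB·BCC·AB·AB·AAB·AAB·AB·AAB·AAB·BCC·AB·BCC·AB·BCC·BCC·AB·BCC·BCC·AB·AB·AAB·AAB·BCC·AB·AB·AAB·AAB·BCC·AB·AB·AAB·AAB·AB·AAB·AAB·BCC·AB·AB·AAB·AAB·AB·AAB·AAB·BCC·AB·BCC·AB·BCC·BCC·AB·BCC·BCC·AB·AB·AAB·AAB·BCC·AB·BCC·AB·BCC·BCC·AB·BCC·BCC·AB·AB·AAB·AAB·BCC·AB·BCC·AB·BCC·BCC·AB·BCC·BCC·AB·BCC·AB·BCC·BCC·AB·BCC·BCC·AB·AB·AAB·AAB·BCC·AB·BCC·AB·BCC·BCC·AB·BCC·BCC·AB·BCC·AB·BCC·BCC·AB·BCC·BCC·AB·AB·AAB·AAB·BCC·AB
    A ↦ BCC
    B ↦ AB
    C ↦ AAB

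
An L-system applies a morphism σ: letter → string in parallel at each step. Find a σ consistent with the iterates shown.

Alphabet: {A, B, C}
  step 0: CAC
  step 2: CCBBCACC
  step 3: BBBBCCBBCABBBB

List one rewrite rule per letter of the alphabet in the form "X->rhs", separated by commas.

  step 2 ⇒ step 3: CCBBCACC ⇒ BB·BB·C·C·BB·CA·BB·BB
    A ↦ CA
    B ↦ C
    C ↦ BB

A->CA, B->C, C->BB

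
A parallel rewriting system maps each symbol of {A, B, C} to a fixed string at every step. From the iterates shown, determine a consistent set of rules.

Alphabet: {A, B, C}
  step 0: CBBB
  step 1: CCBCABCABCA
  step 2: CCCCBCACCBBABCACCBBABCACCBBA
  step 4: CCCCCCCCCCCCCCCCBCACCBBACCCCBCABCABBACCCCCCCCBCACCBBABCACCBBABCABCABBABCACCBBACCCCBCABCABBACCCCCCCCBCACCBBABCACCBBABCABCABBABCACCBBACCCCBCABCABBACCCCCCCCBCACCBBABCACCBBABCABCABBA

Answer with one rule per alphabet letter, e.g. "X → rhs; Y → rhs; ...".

  step 1 ⇒ step 2: CCBCABCABCA ⇒ CC·CC·BCA·CC·BBA·BCA·CC·BBA·BCA·CC·BBA
    A ↦ BBA
    B ↦ BCA
    C ↦ CC

A->BBA, B->BCA, C->CC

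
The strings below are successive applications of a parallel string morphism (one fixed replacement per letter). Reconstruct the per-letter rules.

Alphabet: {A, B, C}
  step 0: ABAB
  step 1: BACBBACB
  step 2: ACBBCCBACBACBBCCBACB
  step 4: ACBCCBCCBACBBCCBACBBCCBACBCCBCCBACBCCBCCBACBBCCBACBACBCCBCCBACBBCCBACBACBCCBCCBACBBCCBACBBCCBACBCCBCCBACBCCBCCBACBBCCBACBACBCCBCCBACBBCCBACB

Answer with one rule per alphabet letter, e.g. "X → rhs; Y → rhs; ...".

  step 1 ⇒ step 2: BACBBACB ⇒ ACB·B·CCB·ACB·ACB·B·CCB·ACB
    A ↦ B
    B ↦ ACB
    C ↦ CCB

A->B, B->ACB, C->CCB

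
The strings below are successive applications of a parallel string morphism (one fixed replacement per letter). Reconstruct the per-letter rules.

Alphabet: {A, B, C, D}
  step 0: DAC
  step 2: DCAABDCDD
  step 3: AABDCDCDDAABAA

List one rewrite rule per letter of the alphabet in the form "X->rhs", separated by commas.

A->DC, B->DD, C->AB, D->A

  step 2 ⇒ step 3: DCAABDCDD ⇒ A·AB·DC·DC·DD·A·AB·A·A
    A ↦ DC
    B ↦ DD
    C ↦ AB
    D ↦ A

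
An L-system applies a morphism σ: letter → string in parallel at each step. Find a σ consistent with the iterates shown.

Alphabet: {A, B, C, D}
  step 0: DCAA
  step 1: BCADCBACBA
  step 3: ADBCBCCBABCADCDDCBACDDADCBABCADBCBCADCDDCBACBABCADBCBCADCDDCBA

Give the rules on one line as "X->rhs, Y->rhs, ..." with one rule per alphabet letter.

  step 0 ⇒ step 1: DCAA ⇒ BC·AD·CBA·CBA
    A ↦ CBA
    C ↦ AD
    D ↦ BC
    B ↦ CDD  (constrained at step 1)

A->CBA, B->CDD, C->AD, D->BC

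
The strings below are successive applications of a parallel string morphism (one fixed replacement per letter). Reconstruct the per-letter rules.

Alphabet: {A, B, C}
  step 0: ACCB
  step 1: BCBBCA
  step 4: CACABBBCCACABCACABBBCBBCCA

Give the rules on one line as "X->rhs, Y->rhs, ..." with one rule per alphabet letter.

A->BC, B->CA, C->B

  step 0 ⇒ step 1: ACCB ⇒ BC·B·B·CA
    A ↦ BC
    B ↦ CA
    C ↦ B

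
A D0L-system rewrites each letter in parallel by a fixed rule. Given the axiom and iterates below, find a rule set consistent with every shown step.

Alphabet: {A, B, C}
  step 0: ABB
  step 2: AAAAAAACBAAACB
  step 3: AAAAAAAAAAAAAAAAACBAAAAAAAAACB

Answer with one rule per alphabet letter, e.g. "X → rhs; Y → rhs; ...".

A->AA, B->CB, C->AAA

  step 2 ⇒ step 3: AAAAAAACBAAACB ⇒ AA·AA·AA·AA·AA·AA·AA·AAA·CB·AA·AA·AA·AAA·CB
    A ↦ AA
    B ↦ CB
    C ↦ AAA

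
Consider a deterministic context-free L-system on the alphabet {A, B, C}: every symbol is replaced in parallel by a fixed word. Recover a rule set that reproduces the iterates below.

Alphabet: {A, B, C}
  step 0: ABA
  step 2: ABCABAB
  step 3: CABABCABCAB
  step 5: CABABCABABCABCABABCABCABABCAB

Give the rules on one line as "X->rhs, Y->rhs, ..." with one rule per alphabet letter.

A->C, B->AB, C->AB

  step 2 ⇒ step 3: ABCABAB ⇒ C·AB·AB·C·AB·C·AB
    A ↦ C
    B ↦ AB
    C ↦ AB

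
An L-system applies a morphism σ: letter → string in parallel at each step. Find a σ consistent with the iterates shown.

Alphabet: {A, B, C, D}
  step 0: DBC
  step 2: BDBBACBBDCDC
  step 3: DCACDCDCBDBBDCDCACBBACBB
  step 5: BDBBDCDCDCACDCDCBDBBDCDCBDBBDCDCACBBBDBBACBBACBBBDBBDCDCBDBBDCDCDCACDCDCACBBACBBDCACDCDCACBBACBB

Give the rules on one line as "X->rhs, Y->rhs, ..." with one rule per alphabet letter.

A->BD, B->DC, C->BB, D->AC

  step 2 ⇒ step 3: BDBBACBBDCDC ⇒ DC·AC·DC·DC·BD·BB·DC·DC·AC·BB·AC·BB
    A ↦ BD
    B ↦ DC
    C ↦ BB
    D ↦ AC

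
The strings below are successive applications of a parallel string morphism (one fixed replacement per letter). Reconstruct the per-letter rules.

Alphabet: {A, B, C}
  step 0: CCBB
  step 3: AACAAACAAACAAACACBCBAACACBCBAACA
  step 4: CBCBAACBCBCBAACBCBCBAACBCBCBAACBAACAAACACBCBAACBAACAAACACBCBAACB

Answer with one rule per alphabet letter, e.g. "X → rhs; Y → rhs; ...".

  step 3 ⇒ step 4: AACAAACAAACAAACACBCBAACACBCBAACA ⇒ CB·CB·AA·CB·CB·CB·AA·CB·CB·CB·AA·CB·CB·CB·AA·CB·AA·CA·AA·CA·CB·CB·AA·CB·AA·CA·AA·CA·CB·CB·AA·CB
    A ↦ CB
    B ↦ CA
    C ↦ AA

A->CB, B->CA, C->AA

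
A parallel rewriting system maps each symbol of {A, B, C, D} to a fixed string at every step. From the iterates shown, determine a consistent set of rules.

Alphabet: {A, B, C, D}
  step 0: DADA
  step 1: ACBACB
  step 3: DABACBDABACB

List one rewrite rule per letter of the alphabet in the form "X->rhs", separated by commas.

  step 0 ⇒ step 1: DADA ⇒ AC·B·AC·B
    A ↦ B
    D ↦ AC
    B ↦ DA  (constrained at step 1)
    C ↦ A  (constrained at step 1)

A->B, B->DA, C->A, D->AC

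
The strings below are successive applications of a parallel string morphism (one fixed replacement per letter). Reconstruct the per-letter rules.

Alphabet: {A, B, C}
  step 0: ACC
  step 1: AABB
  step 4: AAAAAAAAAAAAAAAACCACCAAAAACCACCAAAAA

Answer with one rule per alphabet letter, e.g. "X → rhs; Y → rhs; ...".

A->AA, B->CCA, C->B

  step 0 ⇒ step 1: ACC ⇒ AA·B·B
    A ↦ AA
    C ↦ B
    B ↦ CCA  (constrained at step 1)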